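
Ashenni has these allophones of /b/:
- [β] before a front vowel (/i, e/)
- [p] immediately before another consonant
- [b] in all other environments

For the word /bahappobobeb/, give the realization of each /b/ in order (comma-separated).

[b], [b], [β], [b]

Occurrence 1 (position 1): no conditioning environment matches → elsewhere allophone [b].
Occurrence 2 (position 8): no conditioning environment matches → elsewhere allophone [b].
Occurrence 3 (position 10): before a front vowel (/i, e/) → [β].
Occurrence 4 (position 12): no conditioning environment matches → elsewhere allophone [b].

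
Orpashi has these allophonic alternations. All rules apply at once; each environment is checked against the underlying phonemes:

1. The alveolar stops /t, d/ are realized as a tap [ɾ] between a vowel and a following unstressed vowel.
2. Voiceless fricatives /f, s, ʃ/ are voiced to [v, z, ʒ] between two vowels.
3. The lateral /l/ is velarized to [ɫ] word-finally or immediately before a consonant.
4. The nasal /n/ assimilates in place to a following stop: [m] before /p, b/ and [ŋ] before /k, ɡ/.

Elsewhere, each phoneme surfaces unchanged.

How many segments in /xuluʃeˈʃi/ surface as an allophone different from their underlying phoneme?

Segments that undergo a rule: /ʃ/ → [ʒ] (rule 2); /ʃ/ → [ʒ] (rule 2).
All other segments surface unchanged.

2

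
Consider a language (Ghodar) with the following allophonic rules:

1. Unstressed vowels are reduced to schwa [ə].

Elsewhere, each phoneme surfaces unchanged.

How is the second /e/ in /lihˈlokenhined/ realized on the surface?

[ə]

/e/ (between /n/ and /d/): in an unstressed syllable, so rule 1 applies → [ə].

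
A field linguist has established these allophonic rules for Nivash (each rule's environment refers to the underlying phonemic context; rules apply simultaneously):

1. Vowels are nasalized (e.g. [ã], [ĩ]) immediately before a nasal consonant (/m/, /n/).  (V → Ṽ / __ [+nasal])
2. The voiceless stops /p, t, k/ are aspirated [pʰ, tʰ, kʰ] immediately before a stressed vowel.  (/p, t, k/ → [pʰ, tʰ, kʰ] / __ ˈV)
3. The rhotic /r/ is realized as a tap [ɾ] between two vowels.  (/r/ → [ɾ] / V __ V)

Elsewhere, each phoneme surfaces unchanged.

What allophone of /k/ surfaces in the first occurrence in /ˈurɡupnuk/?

[k]

/k/ (word-final) is in the target of rule 2 but the environment (immediately before a stressed vowel) is not met → [k].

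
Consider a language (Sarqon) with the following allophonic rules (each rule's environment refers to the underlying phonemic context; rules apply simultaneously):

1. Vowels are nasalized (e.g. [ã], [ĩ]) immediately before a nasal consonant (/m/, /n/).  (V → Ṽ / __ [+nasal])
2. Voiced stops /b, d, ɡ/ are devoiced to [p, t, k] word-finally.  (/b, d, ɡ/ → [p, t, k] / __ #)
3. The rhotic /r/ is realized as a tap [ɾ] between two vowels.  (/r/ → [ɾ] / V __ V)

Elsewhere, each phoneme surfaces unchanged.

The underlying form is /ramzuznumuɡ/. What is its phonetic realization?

/r/ (word-initial) fails the environment for rule 3, so it stays [r].
Rule 1 applies to /a/ (between /r/ and /m/: before a nasal consonant) → [ã].
/m/ stays [m].
/z/ (between /m/ and /u/) is unaffected → [z].
/u/ (between /z/ and /z/) fails the environment for rule 1, so it stays [u].
/z/ — not in any rule's target class → [z].
/n/ (between /z/ and /u/): no rule targets it → [n].
Rule 1 applies to /u/ (between /n/ and /m/: before a nasal consonant) → [ũ].
/m/ stays [m].
/u/ (between /m/ and /ɡ/): rule 1 targets it, but not before a nasal consonant → unchanged [u].
/ɡ/ meets the environment for rule 2 (word-finally) → [k].

[rãmzuznũmuk]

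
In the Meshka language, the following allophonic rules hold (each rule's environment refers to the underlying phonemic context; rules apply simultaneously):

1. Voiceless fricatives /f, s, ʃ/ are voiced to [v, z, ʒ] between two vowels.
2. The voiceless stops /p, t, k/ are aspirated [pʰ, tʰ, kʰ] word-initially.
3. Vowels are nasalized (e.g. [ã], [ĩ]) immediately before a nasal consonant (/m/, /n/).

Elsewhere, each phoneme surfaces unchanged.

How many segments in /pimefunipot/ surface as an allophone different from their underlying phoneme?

4

Segments that undergo a rule: /p/ → [pʰ] (rule 2); /i/ → [ĩ] (rule 3); /f/ → [v] (rule 1); /u/ → [ũ] (rule 3).
All other segments surface unchanged.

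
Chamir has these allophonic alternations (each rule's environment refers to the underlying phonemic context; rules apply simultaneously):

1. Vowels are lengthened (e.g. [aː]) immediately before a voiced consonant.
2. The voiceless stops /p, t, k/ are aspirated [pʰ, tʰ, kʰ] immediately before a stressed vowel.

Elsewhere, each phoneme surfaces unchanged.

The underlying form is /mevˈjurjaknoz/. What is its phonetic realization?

/m/ — not in any rule's target class → [m].
Rule 1 applies to /e/ (between /m/ and /v/: before a voiced consonant) → [eː].
/v/ (between /e/ and /j/): no rule targets it → [v].
/j/ (between /v/ and /u/): no rule targets it → [j].
/u/ meets the environment for rule 1 (before a voiced consonant) → [uː].
/r/ stays [r].
/j/ (between /r/ and /a/): no rule targets it → [j].
/a/ (between /j/ and /k/): rule 1 targets it, but not before a voiced consonant → unchanged [a].
/k/ — between /a/ and /n/; rule 2 does not apply here → [k].
/n/ (between /k/ and /o/): no rule targets it → [n].
/o/ meets the environment for rule 1 (before a voiced consonant) → [oː].
/z/ (word-final): no rule targets it → [z].

[meːvˈjuːrjaknoːz]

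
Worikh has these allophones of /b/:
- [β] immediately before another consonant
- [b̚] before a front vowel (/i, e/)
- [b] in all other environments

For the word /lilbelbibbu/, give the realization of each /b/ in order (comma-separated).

Occurrence 1 (position 4): before a front vowel (/i, e/) → [b̚].
Occurrence 2 (position 7): before a front vowel (/i, e/) → [b̚].
Occurrence 3 (position 9): immediately before another consonant → [β].
Occurrence 4 (position 10): no conditioning environment matches → elsewhere allophone [b].

[b̚], [b̚], [β], [b]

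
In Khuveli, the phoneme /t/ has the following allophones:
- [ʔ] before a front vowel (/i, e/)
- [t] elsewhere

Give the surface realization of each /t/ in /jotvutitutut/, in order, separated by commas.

Occurrence 1 (position 3): no conditioning environment matches → elsewhere allophone [t].
Occurrence 2 (position 6): before a front vowel (/i, e/) → [ʔ].
Occurrence 3 (position 8): no conditioning environment matches → elsewhere allophone [t].
Occurrence 4 (position 10): no conditioning environment matches → elsewhere allophone [t].
Occurrence 5 (position 12): no conditioning environment matches → elsewhere allophone [t].

[t], [ʔ], [t], [t], [t]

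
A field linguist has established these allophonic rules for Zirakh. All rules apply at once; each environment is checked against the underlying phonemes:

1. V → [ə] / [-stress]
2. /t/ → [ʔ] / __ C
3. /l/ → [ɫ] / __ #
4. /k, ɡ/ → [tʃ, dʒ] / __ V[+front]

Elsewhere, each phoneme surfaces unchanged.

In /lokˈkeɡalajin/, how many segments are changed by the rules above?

5

Segments that undergo a rule: /o/ → [ə] (rule 1); /k/ → [tʃ] (rule 4); /a/ → [ə] (rule 1); /a/ → [ə] (rule 1); /i/ → [ə] (rule 1).
All other segments surface unchanged.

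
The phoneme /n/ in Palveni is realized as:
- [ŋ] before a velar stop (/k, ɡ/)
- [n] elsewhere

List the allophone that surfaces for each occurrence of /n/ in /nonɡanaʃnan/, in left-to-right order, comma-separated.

Occurrence 1 (position 1): no conditioning environment matches → elsewhere allophone [n].
Occurrence 2 (position 3): before a velar stop → [ŋ].
Occurrence 3 (position 6): no conditioning environment matches → elsewhere allophone [n].
Occurrence 4 (position 9): no conditioning environment matches → elsewhere allophone [n].
Occurrence 5 (position 11): no conditioning environment matches → elsewhere allophone [n].

[n], [ŋ], [n], [n], [n]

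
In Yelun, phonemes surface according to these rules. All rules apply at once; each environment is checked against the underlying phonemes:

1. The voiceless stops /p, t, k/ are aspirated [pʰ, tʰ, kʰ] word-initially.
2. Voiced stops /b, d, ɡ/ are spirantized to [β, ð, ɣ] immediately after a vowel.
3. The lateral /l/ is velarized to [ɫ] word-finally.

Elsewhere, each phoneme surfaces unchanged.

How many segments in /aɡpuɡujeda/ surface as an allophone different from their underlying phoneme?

3

Segments that undergo a rule: /ɡ/ → [ɣ] (rule 2); /ɡ/ → [ɣ] (rule 2); /d/ → [ð] (rule 2).
All other segments surface unchanged.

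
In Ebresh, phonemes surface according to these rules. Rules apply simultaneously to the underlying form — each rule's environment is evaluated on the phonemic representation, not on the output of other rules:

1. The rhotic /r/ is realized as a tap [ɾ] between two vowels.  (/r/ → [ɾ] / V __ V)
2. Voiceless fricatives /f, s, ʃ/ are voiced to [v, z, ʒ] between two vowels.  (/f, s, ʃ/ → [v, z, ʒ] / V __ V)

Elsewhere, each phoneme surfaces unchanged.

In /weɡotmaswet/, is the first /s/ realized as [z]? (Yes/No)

No

/s/ (between /a/ and /w/) fails the environment for rule 2, so it stays [s].
The actual realization is [s], not [z].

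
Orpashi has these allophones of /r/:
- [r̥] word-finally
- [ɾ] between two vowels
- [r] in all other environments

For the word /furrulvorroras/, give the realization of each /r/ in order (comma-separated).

[r], [r], [r], [r], [ɾ]

Occurrence 1 (position 3): no conditioning environment matches → elsewhere allophone [r].
Occurrence 2 (position 4): no conditioning environment matches → elsewhere allophone [r].
Occurrence 3 (position 9): no conditioning environment matches → elsewhere allophone [r].
Occurrence 4 (position 10): no conditioning environment matches → elsewhere allophone [r].
Occurrence 5 (position 12): between two vowels → [ɾ].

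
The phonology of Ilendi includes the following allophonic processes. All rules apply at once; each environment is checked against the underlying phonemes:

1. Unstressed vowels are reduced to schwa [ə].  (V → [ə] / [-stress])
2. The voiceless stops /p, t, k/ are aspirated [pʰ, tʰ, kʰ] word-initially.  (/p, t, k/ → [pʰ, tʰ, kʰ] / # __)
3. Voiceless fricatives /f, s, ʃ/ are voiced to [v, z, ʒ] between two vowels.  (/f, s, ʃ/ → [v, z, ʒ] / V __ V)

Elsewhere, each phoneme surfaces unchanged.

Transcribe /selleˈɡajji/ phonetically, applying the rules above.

[səlləˈɡajjə]

/s/ (word-initial) is in the target of rule 3 but the environment (between two vowels) is not met → [s].
/e/ — between /s/ and /l/, in an unstressed syllable — surfaces as [ə] (rule 1).
/e/ — between /l/ and /ɡ/, in an unstressed syllable — surfaces as [ə] (rule 1).
/a/ (between /ɡ/ and /j/) is in the target of rule 1 but the environment (in an unstressed syllable) is not met → [a].
/i/ — word-final, in an unstressed syllable — surfaces as [ə] (rule 1).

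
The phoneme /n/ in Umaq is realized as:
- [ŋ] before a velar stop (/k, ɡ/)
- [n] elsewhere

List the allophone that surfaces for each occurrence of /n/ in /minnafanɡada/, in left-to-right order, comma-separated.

[n], [n], [ŋ]

Occurrence 1 (position 3): no conditioning environment matches → elsewhere allophone [n].
Occurrence 2 (position 4): no conditioning environment matches → elsewhere allophone [n].
Occurrence 3 (position 8): before a velar stop → [ŋ].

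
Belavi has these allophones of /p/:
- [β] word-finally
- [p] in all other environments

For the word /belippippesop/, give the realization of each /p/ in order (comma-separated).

[p], [p], [p], [p], [β]

Occurrence 1 (position 5): no conditioning environment matches → elsewhere allophone [p].
Occurrence 2 (position 6): no conditioning environment matches → elsewhere allophone [p].
Occurrence 3 (position 8): no conditioning environment matches → elsewhere allophone [p].
Occurrence 4 (position 9): no conditioning environment matches → elsewhere allophone [p].
Occurrence 5 (position 13): word-finally → [β].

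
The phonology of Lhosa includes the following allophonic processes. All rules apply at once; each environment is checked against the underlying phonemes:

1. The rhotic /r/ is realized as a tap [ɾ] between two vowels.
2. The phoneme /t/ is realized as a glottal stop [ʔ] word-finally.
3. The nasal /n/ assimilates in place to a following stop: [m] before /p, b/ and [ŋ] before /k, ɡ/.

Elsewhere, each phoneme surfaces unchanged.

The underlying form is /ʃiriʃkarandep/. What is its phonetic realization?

/r/ — between /i/ and /i/, between two vowels — surfaces as [ɾ] (rule 1).
/r/ — between /a/ and /a/, between two vowels — surfaces as [ɾ] (rule 1).
/n/ (between /a/ and /d/) fails the environment for rule 3, so it stays [n].

[ʃiɾiʃkaɾandep]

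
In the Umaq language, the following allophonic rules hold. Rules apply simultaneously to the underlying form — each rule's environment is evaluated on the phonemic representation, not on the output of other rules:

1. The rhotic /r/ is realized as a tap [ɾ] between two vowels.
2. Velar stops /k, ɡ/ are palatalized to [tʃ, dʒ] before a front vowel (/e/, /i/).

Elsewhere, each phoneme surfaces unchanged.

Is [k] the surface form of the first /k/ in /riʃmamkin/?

/k/ — between /m/ and /i/, before a front vowel — surfaces as [tʃ] (rule 2).
The actual realization is [tʃ], not [k].

No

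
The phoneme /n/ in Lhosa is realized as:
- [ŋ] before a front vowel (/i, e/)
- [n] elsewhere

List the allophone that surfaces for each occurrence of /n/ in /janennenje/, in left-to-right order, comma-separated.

[ŋ], [n], [ŋ], [n]

Occurrence 1 (position 3): before a front vowel (/i, e/) → [ŋ].
Occurrence 2 (position 5): no conditioning environment matches → elsewhere allophone [n].
Occurrence 3 (position 6): before a front vowel (/i, e/) → [ŋ].
Occurrence 4 (position 8): no conditioning environment matches → elsewhere allophone [n].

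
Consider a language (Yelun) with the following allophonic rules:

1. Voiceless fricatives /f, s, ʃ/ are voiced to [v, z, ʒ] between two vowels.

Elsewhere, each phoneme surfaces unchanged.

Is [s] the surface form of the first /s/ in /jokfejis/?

Yes

/s/ (word-final): rule 1 targets it, but not between two vowels → unchanged [s].
The actual realization is [s], which matches [s].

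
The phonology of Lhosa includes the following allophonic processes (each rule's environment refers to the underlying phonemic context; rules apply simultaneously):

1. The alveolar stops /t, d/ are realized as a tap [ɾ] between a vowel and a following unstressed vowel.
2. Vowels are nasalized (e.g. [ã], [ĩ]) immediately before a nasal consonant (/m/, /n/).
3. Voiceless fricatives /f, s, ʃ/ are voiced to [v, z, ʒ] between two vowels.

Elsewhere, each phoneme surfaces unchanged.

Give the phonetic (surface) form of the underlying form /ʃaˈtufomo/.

/ʃ/ (word-initial): rule 3 targets it, but not between two vowels → unchanged [ʃ].
/a/ (between /ʃ/ and /t/) is in the target of rule 2 but the environment (before a nasal consonant) is not met → [a].
/t/ (between /a/ and /u/): rule 1 targets it, but not between a vowel and a following unstressed vowel → unchanged [t].
/u/ (between /t/ and /f/) fails the environment for rule 2, so it stays [u].
Rule 3 applies to /f/ (between /u/ and /o/: between two vowels) → [v].
Rule 2 applies to /o/ (between /f/ and /m/: before a nasal consonant) → [õ].
/m/ (between /o/ and /o/) is unaffected → [m].
/o/ — word-final; rule 2 does not apply here → [o].

[ʃaˈtuvõmo]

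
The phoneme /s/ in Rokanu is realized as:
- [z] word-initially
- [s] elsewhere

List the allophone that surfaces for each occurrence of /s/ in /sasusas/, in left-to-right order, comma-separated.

Occurrence 1 (position 1): word-initially → [z].
Occurrence 2 (position 3): no conditioning environment matches → elsewhere allophone [s].
Occurrence 3 (position 5): no conditioning environment matches → elsewhere allophone [s].
Occurrence 4 (position 7): no conditioning environment matches → elsewhere allophone [s].

[z], [s], [s], [s]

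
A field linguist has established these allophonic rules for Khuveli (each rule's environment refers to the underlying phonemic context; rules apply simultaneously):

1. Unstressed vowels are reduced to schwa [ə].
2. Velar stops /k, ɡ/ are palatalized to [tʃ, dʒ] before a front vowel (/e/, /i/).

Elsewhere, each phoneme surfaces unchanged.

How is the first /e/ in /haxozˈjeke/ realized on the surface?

/e/ (between /j/ and /k/): rule 1 targets it, but not in an unstressed syllable → unchanged [e].

[e]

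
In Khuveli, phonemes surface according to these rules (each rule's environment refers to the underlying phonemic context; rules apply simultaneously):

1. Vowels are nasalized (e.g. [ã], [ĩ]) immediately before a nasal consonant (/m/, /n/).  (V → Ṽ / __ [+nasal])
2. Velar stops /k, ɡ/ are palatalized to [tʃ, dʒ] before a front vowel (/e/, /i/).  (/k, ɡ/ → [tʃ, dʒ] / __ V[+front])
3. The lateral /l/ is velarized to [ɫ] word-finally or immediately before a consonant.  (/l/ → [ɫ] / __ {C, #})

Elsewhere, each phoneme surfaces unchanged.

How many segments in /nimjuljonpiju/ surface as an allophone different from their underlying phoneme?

Segments that undergo a rule: /i/ → [ĩ] (rule 1); /l/ → [ɫ] (rule 3); /o/ → [õ] (rule 1).
All other segments surface unchanged.

3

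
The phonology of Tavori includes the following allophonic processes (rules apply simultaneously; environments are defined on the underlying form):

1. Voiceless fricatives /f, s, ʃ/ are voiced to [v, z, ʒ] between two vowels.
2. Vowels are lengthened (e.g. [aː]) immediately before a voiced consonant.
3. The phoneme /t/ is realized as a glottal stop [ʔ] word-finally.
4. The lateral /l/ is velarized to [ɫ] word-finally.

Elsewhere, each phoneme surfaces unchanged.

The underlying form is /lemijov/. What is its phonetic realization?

/l/ (word-initial): rule 4 targets it, but not word-finally → unchanged [l].
/e/ (between /l/ and /m/) occurs before a voiced consonant → [eː] by rule 2.
/m/ — not in any rule's target class → [m].
/i/ (between /m/ and /j/) occurs before a voiced consonant → [iː] by rule 2.
/j/ stays [j].
/o/ meets the environment for rule 2 (before a voiced consonant) → [oː].
/v/ — not in any rule's target class → [v].

[leːmiːjoːv]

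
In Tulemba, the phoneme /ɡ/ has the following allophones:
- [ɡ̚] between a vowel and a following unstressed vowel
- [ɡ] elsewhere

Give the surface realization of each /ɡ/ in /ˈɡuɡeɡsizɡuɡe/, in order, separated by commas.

Occurrence 1 (position 1): no conditioning environment matches → elsewhere allophone [ɡ].
Occurrence 2 (position 3): between a vowel and a following unstressed vowel → [ɡ̚].
Occurrence 3 (position 5): no conditioning environment matches → elsewhere allophone [ɡ].
Occurrence 4 (position 9): no conditioning environment matches → elsewhere allophone [ɡ].
Occurrence 5 (position 11): between a vowel and a following unstressed vowel → [ɡ̚].

[ɡ], [ɡ̚], [ɡ], [ɡ], [ɡ̚]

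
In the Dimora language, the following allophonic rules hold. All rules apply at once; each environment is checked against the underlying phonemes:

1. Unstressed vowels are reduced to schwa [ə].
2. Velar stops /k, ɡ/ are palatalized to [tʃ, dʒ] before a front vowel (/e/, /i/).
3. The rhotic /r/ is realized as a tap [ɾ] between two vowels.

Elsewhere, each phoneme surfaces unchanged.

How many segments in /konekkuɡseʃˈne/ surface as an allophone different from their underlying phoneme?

Segments that undergo a rule: /o/ → [ə] (rule 1); /e/ → [ə] (rule 1); /u/ → [ə] (rule 1); /e/ → [ə] (rule 1).
All other segments surface unchanged.

4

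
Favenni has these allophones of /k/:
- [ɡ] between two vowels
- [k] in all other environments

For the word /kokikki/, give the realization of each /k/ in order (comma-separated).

Occurrence 1 (position 1): no conditioning environment matches → elsewhere allophone [k].
Occurrence 2 (position 3): between two vowels → [ɡ].
Occurrence 3 (position 5): no conditioning environment matches → elsewhere allophone [k].
Occurrence 4 (position 6): no conditioning environment matches → elsewhere allophone [k].

[k], [ɡ], [k], [k]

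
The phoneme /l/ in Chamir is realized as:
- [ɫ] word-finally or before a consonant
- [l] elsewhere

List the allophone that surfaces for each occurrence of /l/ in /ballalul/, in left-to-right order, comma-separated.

Occurrence 1 (position 3): word-finally or before a consonant → [ɫ].
Occurrence 2 (position 4): no conditioning environment matches → elsewhere allophone [l].
Occurrence 3 (position 6): no conditioning environment matches → elsewhere allophone [l].
Occurrence 4 (position 8): word-finally or before a consonant → [ɫ].

[ɫ], [l], [l], [ɫ]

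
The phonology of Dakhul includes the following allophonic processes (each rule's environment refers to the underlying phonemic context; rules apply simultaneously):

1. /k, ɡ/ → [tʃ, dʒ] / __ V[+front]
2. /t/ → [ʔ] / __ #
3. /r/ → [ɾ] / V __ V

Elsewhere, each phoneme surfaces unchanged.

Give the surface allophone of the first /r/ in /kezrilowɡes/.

/r/ (between /z/ and /i/) is in the target of rule 3 but the environment (between two vowels) is not met → [r].

[r]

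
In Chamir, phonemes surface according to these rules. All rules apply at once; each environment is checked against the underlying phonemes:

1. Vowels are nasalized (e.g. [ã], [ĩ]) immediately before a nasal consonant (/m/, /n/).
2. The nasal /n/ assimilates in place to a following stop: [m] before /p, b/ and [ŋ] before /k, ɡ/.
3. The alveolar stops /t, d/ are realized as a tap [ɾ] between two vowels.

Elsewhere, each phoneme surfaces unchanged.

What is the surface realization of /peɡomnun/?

/e/ — between /p/ and /ɡ/; rule 1 does not apply here → [e].
/o/ — between /ɡ/ and /m/, before a nasal consonant — surfaces as [õ] (rule 1).
/n/ (between /m/ and /u/): rule 2 targets it, but not before a labial or velar stop → unchanged [n].
/u/ (between /n/ and /n/): before a nasal consonant, so rule 1 applies → [ũ].
/n/ (word-final) fails the environment for rule 2, so it stays [n].

[peɡõmnũn]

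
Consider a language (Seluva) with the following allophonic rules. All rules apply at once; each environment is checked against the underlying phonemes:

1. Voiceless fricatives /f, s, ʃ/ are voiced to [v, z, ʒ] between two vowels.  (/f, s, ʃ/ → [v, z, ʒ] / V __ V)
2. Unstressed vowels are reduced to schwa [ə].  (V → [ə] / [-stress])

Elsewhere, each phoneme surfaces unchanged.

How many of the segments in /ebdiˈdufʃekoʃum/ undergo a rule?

Segments that undergo a rule: /e/ → [ə] (rule 2); /i/ → [ə] (rule 2); /e/ → [ə] (rule 2); /o/ → [ə] (rule 2); /ʃ/ → [ʒ] (rule 1); /u/ → [ə] (rule 2).
All other segments surface unchanged.

6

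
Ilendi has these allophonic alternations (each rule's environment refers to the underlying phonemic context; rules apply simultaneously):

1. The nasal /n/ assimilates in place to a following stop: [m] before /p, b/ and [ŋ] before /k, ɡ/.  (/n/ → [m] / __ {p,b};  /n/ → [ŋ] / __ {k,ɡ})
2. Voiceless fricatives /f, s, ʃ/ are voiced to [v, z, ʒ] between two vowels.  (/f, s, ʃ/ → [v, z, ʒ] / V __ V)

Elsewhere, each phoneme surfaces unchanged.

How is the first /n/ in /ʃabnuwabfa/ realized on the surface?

/n/ (between /b/ and /u/): rule 1 targets it, but not before a labial or velar stop → unchanged [n].

[n]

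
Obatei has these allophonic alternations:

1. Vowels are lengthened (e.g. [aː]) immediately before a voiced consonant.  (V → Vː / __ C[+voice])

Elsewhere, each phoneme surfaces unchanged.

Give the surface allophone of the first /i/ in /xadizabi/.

[iː]

/i/ meets the environment for rule 1 (before a voiced consonant) → [iː].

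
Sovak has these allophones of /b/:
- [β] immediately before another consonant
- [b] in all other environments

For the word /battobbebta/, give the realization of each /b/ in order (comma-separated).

[b], [β], [b], [β]

Occurrence 1 (position 1): no conditioning environment matches → elsewhere allophone [b].
Occurrence 2 (position 6): immediately before another consonant → [β].
Occurrence 3 (position 7): no conditioning environment matches → elsewhere allophone [b].
Occurrence 4 (position 9): immediately before another consonant → [β].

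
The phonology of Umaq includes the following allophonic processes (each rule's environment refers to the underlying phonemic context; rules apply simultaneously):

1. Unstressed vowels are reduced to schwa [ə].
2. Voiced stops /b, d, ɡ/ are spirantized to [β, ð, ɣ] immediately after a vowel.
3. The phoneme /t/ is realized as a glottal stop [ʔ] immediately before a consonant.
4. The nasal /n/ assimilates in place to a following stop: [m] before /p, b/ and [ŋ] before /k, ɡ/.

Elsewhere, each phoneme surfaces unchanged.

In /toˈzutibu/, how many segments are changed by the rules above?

Segments that undergo a rule: /o/ → [ə] (rule 1); /i/ → [ə] (rule 1); /b/ → [β] (rule 2); /u/ → [ə] (rule 1).
All other segments surface unchanged.

4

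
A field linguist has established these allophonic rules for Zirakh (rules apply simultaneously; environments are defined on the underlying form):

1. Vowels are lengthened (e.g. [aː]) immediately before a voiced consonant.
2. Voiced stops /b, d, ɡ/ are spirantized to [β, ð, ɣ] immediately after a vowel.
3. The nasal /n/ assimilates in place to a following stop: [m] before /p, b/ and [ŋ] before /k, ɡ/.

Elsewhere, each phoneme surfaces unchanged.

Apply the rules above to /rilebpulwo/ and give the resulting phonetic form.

Rule 1 applies to /i/ (between /r/ and /l/: before a voiced consonant) → [iː].
Rule 1 applies to /e/ (between /l/ and /b/: before a voiced consonant) → [eː].
Rule 2 applies to /b/ (between /e/ and /p/: immediately after a vowel) → [β].
/u/ — between /p/ and /l/, before a voiced consonant — surfaces as [uː] (rule 1).
/o/ (word-final) fails the environment for rule 1, so it stays [o].

[riːleːβpuːlwo]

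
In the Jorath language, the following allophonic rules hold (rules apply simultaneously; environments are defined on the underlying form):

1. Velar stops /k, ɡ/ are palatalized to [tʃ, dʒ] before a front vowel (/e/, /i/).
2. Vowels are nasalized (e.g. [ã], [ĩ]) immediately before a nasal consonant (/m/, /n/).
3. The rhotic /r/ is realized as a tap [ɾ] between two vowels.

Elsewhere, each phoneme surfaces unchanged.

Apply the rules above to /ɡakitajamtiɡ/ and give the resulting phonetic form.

[ɡatʃitajãmtiɡ]

/ɡ/ (word-initial) fails the environment for rule 1, so it stays [ɡ].
/a/ (between /ɡ/ and /k/): rule 2 targets it, but not before a nasal consonant → unchanged [a].
/k/ meets the environment for rule 1 (before a front vowel) → [tʃ].
/i/ (between /k/ and /t/) fails the environment for rule 2, so it stays [i].
/a/ — between /t/ and /j/; rule 2 does not apply here → [a].
/a/ meets the environment for rule 2 (before a nasal consonant) → [ã].
/i/ — between /t/ and /ɡ/; rule 2 does not apply here → [i].
/ɡ/ (word-final): rule 1 targets it, but not before a front vowel → unchanged [ɡ].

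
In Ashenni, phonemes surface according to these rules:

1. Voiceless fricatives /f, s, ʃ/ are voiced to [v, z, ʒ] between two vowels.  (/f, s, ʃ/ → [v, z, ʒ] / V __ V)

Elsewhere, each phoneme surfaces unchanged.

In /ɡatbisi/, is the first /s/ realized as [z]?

/s/ (between /i/ and /i/) occurs between two vowels → [z] by rule 1.
The actual realization is [z], which matches [z].

Yes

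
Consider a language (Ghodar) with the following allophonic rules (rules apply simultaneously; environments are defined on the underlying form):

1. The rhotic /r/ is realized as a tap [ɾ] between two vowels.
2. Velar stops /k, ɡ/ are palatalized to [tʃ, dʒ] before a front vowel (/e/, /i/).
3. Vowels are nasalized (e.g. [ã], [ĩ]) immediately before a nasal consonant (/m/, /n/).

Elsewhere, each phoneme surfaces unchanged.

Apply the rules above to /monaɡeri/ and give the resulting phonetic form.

[mõnadʒeɾi]

/m/ stays [m].
/o/ meets the environment for rule 3 (before a nasal consonant) → [õ].
/n/ (between /o/ and /a/) is unaffected → [n].
/a/ — between /n/ and /ɡ/; rule 3 does not apply here → [a].
/ɡ/ (between /a/ and /e/) occurs before a front vowel → [dʒ] by rule 2.
/e/ (between /ɡ/ and /r/) fails the environment for rule 3, so it stays [e].
/r/ — between /e/ and /i/, between two vowels — surfaces as [ɾ] (rule 1).
/i/ (word-final) fails the environment for rule 3, so it stays [i].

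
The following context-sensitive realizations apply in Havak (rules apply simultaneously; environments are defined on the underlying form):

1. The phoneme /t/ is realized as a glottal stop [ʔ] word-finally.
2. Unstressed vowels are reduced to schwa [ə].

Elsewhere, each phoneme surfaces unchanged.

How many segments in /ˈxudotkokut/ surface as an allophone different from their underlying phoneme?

4

Segments that undergo a rule: /o/ → [ə] (rule 2); /o/ → [ə] (rule 2); /u/ → [ə] (rule 2); /t/ → [ʔ] (rule 1).
All other segments surface unchanged.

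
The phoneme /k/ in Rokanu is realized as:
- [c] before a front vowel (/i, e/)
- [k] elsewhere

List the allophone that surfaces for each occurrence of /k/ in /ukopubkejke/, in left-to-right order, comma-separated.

Occurrence 1 (position 2): no conditioning environment matches → elsewhere allophone [k].
Occurrence 2 (position 7): before a front vowel → [c].
Occurrence 3 (position 10): before a front vowel → [c].

[k], [c], [c]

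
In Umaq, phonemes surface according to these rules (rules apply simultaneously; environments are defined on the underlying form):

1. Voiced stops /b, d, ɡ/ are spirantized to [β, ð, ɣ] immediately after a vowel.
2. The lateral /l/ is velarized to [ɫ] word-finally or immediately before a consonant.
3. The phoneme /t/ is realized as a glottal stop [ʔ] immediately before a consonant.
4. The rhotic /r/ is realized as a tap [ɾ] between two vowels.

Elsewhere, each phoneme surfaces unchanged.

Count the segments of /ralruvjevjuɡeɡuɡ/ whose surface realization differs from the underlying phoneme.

Segments that undergo a rule: /l/ → [ɫ] (rule 2); /ɡ/ → [ɣ] (rule 1); /ɡ/ → [ɣ] (rule 1); /ɡ/ → [ɣ] (rule 1).
All other segments surface unchanged.

4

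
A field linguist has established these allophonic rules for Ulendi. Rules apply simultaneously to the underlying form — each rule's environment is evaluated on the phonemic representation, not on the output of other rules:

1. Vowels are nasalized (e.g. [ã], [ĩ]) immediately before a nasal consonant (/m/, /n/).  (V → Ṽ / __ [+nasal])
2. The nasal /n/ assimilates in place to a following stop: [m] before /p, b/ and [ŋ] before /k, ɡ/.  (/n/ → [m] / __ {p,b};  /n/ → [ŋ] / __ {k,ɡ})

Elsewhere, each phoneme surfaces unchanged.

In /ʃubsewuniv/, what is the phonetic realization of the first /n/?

[n]

/n/ (between /u/ and /i/) is in the target of rule 2 but the environment (before a labial or velar stop) is not met → [n].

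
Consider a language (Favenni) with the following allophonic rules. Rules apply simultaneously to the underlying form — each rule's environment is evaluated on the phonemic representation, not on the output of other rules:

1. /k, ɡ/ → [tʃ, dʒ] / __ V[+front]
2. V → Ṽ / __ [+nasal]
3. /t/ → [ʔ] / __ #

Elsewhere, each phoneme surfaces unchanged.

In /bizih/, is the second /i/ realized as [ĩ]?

/i/ (between /z/ and /h/): rule 2 targets it, but not before a nasal consonant → unchanged [i].
The actual realization is [i], not [ĩ].

No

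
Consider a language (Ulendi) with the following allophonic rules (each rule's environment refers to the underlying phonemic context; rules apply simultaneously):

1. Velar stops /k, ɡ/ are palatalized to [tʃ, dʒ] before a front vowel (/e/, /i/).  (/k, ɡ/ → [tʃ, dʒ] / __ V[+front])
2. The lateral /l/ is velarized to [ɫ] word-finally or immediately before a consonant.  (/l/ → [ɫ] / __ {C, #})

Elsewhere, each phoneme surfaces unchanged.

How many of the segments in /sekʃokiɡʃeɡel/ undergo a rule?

3

Segments that undergo a rule: /k/ → [tʃ] (rule 1); /ɡ/ → [dʒ] (rule 1); /l/ → [ɫ] (rule 2).
All other segments surface unchanged.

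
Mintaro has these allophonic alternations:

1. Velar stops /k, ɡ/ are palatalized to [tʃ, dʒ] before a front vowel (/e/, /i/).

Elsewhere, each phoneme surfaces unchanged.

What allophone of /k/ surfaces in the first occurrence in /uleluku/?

/k/ — between /u/ and /u/; rule 1 does not apply here → [k].

[k]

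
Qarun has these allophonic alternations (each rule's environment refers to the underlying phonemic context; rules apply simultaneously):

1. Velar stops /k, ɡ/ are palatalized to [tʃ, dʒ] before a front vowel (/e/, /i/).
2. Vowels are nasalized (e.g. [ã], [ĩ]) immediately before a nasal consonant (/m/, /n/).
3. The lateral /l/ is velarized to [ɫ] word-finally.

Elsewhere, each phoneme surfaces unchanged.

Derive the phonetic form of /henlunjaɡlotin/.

[hẽnlũnjaɡlotĩn]

/h/ (word-initial) is unaffected → [h].
/e/ (between /h/ and /n/) occurs before a nasal consonant → [ẽ] by rule 2.
/n/ — not in any rule's target class → [n].
/l/ (between /n/ and /u/): rule 3 targets it, but not word-finally → unchanged [l].
/u/ — between /l/ and /n/, before a nasal consonant — surfaces as [ũ] (rule 2).
/n/ — not in any rule's target class → [n].
/j/ stays [j].
/a/ — between /j/ and /ɡ/; rule 2 does not apply here → [a].
/ɡ/ — between /a/ and /l/; rule 1 does not apply here → [ɡ].
/l/ (between /ɡ/ and /o/): rule 3 targets it, but not word-finally → unchanged [l].
/o/ (between /l/ and /t/) is in the target of rule 2 but the environment (before a nasal consonant) is not met → [o].
/t/ (between /o/ and /i/): no rule targets it → [t].
/i/ — between /t/ and /n/, before a nasal consonant — surfaces as [ĩ] (rule 2).
/n/ (word-final) is unaffected → [n].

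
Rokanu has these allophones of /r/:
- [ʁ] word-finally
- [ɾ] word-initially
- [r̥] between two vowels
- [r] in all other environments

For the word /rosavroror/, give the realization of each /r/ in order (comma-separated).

[ɾ], [r], [r̥], [ʁ]

Occurrence 1 (position 1): word-initially → [ɾ].
Occurrence 2 (position 6): no conditioning environment matches → elsewhere allophone [r].
Occurrence 3 (position 8): between two vowels → [r̥].
Occurrence 4 (position 10): word-finally → [ʁ].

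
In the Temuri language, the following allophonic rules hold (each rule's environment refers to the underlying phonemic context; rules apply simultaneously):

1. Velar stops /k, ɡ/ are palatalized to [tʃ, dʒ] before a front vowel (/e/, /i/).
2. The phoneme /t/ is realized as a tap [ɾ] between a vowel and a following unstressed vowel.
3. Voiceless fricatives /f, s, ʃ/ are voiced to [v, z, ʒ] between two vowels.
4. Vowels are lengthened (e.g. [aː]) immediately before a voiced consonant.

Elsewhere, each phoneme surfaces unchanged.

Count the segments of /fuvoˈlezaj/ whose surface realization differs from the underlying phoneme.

4

Segments that undergo a rule: /u/ → [uː] (rule 4); /o/ → [oː] (rule 4); /e/ → [eː] (rule 4); /a/ → [aː] (rule 4).
All other segments surface unchanged.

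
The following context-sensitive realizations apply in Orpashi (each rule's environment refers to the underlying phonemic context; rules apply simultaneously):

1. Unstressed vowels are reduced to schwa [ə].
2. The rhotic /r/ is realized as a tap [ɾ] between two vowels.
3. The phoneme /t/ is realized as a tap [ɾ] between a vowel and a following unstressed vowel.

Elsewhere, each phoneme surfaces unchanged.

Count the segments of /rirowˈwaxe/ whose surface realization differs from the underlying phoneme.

Segments that undergo a rule: /i/ → [ə] (rule 1); /r/ → [ɾ] (rule 2); /o/ → [ə] (rule 1); /e/ → [ə] (rule 1).
All other segments surface unchanged.

4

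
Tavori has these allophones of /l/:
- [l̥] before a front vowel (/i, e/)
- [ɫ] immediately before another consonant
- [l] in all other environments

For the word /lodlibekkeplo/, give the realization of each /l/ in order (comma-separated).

Occurrence 1 (position 1): no conditioning environment matches → elsewhere allophone [l].
Occurrence 2 (position 4): before a front vowel (/i, e/) → [l̥].
Occurrence 3 (position 12): no conditioning environment matches → elsewhere allophone [l].

[l], [l̥], [l]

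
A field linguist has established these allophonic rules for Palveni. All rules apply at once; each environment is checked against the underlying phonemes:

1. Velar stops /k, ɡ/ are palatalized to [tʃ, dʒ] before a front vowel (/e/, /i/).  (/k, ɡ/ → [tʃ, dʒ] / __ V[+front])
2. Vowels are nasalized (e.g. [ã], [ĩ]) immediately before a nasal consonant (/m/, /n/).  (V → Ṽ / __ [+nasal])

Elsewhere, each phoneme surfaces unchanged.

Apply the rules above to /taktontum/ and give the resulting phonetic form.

[taktõntũm]

/t/ — not in any rule's target class → [t].
/a/ — between /t/ and /k/; rule 2 does not apply here → [a].
/k/ (between /a/ and /t/): rule 1 targets it, but not before a front vowel → unchanged [k].
/t/ stays [t].
/o/ (between /t/ and /n/) occurs before a nasal consonant → [õ] by rule 2.
/n/ (between /o/ and /t/): no rule targets it → [n].
/t/ (between /n/ and /u/): no rule targets it → [t].
/u/ meets the environment for rule 2 (before a nasal consonant) → [ũ].
/m/ stays [m].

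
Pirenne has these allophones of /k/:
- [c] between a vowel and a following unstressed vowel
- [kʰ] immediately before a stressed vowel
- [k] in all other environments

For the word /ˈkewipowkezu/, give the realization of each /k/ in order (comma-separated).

[kʰ], [k]

Occurrence 1 (position 1): immediately before a stressed vowel → [kʰ].
Occurrence 2 (position 8): no conditioning environment matches → elsewhere allophone [k].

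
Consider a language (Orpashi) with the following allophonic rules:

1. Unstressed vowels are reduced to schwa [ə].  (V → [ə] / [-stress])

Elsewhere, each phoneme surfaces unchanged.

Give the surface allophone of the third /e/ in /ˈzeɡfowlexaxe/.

[ə]

Rule 1 applies to /e/ (word-final: in an unstressed syllable) → [ə].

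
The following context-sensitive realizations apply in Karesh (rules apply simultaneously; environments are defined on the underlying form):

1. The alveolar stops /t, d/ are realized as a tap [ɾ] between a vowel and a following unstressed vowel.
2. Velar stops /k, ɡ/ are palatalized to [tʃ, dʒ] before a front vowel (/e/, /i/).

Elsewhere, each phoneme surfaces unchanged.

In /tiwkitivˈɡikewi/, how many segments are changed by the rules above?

4

Segments that undergo a rule: /k/ → [tʃ] (rule 2); /t/ → [ɾ] (rule 1); /ɡ/ → [dʒ] (rule 2); /k/ → [tʃ] (rule 2).
All other segments surface unchanged.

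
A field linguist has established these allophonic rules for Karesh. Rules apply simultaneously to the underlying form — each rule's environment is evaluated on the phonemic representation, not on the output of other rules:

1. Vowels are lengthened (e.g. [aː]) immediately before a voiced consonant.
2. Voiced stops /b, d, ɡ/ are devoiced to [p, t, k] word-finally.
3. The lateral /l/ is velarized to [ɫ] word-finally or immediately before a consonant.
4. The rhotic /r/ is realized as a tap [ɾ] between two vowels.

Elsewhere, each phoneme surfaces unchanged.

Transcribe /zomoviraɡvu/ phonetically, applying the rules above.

/z/ — not in any rule's target class → [z].
/o/ (between /z/ and /m/): before a voiced consonant, so rule 1 applies → [oː].
/m/ stays [m].
Rule 1 applies to /o/ (between /m/ and /v/: before a voiced consonant) → [oː].
/v/ — not in any rule's target class → [v].
/i/ (between /v/ and /r/): before a voiced consonant, so rule 1 applies → [iː].
/r/ (between /i/ and /a/): between two vowels, so rule 4 applies → [ɾ].
/a/ (between /r/ and /ɡ/) occurs before a voiced consonant → [aː] by rule 1.
/ɡ/ (between /a/ and /v/) is in the target of rule 2 but the environment (word-finally) is not met → [ɡ].
/v/ (between /ɡ/ and /u/): no rule targets it → [v].
/u/ (word-final): rule 1 targets it, but not before a voiced consonant → unchanged [u].

[zoːmoːviːɾaːɡvu]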